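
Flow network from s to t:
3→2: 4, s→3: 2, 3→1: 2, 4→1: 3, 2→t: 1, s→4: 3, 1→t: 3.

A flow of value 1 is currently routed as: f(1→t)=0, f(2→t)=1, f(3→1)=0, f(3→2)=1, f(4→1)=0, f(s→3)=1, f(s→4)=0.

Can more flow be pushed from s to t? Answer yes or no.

Yes

Residual path s→3→1→t has bottleneck 1 > 0.
Pushing 1 along it raises the flow to 2, so the given flow is not maximum.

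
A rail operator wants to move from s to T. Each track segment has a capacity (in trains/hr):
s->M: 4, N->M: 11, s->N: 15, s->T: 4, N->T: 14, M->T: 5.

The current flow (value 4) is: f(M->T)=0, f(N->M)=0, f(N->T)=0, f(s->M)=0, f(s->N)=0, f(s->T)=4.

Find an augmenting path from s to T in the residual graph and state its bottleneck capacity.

Residual along s->N->T: s->N: 15, N->T: 14.
Bottleneck = min = 14.

s->N->T, bottleneck 14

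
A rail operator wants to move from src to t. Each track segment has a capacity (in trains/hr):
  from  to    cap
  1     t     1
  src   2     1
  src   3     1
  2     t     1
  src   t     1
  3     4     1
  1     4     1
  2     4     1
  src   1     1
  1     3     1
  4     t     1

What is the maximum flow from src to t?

Augment src→t: bottleneck 1. Total 1.
Augment src→1→t: bottleneck 1. Total 2.
Augment src→2→t: bottleneck 1. Total 3.
Augment src→3→4→t: bottleneck 1. Total 4.
No augmenting path remains in the residual graph.

4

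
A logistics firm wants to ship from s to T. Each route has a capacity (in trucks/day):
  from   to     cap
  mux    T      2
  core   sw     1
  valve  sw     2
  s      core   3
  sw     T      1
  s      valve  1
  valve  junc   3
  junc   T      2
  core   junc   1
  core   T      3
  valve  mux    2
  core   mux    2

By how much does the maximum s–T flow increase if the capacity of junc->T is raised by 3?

0

Original max flow = 4.
Edge junc->T does not cross the min cut (source side {s}), so extra capacity there cannot help.
New max flow = 4. Increase = 0.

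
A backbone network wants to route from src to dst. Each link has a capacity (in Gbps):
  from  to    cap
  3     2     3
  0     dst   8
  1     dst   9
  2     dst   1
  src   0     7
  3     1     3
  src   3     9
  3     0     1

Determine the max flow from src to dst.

Augment src→0→dst: bottleneck 7. Total 7.
Augment src→3→0→dst: bottleneck 1. Total 8.
Augment src→3→1→dst: bottleneck 3. Total 11.
Augment src→3→2→dst: bottleneck 1. Total 12.
No augmenting path remains in the residual graph.

12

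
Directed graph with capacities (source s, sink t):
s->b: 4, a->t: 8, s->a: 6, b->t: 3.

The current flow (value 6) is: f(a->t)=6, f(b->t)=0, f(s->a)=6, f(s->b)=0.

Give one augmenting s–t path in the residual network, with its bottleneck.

s->b->t, bottleneck 3

Residual along s->b->t: s->b: 4, b->t: 3.
Bottleneck = min = 3.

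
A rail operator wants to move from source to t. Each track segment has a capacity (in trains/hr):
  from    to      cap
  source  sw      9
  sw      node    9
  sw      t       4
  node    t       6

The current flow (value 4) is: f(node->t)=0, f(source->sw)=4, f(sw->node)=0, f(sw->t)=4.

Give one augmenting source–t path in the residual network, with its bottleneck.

source->sw->node->t, bottleneck 5

Residual along source->sw->node->t: source->sw: 5, sw->node: 9, node->t: 6.
Bottleneck = min = 5.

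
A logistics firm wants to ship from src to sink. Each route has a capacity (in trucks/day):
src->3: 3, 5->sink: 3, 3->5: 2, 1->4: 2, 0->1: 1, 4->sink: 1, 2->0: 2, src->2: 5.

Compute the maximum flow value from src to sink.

3

Augment src->3->5->sink: bottleneck 2. Total 2.
Augment src->2->0->1->4->sink: bottleneck 1. Total 3.
No augmenting path remains in the residual graph.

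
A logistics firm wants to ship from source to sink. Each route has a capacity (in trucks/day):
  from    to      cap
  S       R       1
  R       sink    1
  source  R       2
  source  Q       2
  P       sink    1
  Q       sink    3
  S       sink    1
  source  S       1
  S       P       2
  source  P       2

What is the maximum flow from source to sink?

5

Augment source→Q→sink: bottleneck 2. Total 2.
Augment source→S→sink: bottleneck 1. Total 3.
Augment source→R→sink: bottleneck 1. Total 4.
Augment source→P→sink: bottleneck 1. Total 5.
No augmenting path remains in the residual graph.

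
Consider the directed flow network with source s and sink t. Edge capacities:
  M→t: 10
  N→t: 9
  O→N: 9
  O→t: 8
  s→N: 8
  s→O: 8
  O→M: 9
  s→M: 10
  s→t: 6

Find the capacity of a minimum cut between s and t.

32

Max flow = 32 (via 4 augmenting paths).
In the residual at optimum, the set reachable from s is {s}.
Cut edges: s→O (cap 8), s→N (cap 8), s→M (cap 10), s→t (cap 6). Sum = 32.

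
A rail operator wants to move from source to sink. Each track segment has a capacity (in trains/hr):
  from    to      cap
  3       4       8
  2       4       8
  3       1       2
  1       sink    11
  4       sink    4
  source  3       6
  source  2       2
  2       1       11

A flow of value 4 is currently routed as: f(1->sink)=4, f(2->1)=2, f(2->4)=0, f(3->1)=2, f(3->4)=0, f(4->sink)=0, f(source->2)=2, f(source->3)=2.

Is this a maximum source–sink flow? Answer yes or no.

No

Residual path source->3->4->sink has bottleneck 4 > 0.
Pushing 4 along it raises the flow to 8, so the given flow is not maximum.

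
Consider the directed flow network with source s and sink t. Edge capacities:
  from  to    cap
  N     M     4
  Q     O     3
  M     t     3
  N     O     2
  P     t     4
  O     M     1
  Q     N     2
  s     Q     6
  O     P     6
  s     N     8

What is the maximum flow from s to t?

Augment s→N→M→t: bottleneck 3. Total 3.
Augment s→Q→O→P→t: bottleneck 3. Total 6.
Augment s→N→O→P→t: bottleneck 1. Total 7.
No augmenting path remains in the residual graph.

7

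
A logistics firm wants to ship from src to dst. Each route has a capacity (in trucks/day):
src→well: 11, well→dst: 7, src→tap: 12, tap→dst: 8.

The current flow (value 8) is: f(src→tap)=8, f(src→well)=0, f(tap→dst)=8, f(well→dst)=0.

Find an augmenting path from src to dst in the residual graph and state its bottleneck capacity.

Residual along src→well→dst: src→well: 11, well→dst: 7.
Bottleneck = min = 7.

src→well→dst, bottleneck 7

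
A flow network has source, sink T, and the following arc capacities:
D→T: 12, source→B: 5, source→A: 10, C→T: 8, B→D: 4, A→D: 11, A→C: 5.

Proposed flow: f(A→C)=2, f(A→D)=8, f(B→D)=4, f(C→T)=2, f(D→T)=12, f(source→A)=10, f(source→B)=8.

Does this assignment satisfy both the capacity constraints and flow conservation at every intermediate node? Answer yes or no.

Capacity violated on source→B: flow 8 > capacity 5.

No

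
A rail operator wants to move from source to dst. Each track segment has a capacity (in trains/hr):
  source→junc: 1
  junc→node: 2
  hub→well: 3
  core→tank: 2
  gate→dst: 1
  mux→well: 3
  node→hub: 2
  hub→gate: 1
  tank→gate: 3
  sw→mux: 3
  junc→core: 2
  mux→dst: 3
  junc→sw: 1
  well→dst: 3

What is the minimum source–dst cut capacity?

1

Max flow = 1 (via 1 augmenting path).
In the residual at optimum, the set reachable from source is {source}.
Cut edges: source→junc (cap 1). Sum = 1.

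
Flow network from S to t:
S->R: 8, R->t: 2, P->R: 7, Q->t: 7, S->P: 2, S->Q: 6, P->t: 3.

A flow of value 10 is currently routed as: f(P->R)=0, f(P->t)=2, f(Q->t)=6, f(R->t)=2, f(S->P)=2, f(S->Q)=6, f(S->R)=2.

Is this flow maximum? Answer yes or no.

Residual reachable from S: {R, S}; t is not reachable.
Saturated cut: S->P, S->Q, R->t with total capacity 10 = current flow value. Flow is maximum.

Yes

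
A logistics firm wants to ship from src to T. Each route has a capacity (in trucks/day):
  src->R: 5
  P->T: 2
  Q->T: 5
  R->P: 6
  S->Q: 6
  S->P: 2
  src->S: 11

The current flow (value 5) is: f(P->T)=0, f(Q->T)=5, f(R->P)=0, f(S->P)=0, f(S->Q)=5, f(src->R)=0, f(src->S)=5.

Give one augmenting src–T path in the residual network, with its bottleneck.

Residual along src->S->P->T: src->S: 6, S->P: 2, P->T: 2.
Bottleneck = min = 2.

src->S->P->T, bottleneck 2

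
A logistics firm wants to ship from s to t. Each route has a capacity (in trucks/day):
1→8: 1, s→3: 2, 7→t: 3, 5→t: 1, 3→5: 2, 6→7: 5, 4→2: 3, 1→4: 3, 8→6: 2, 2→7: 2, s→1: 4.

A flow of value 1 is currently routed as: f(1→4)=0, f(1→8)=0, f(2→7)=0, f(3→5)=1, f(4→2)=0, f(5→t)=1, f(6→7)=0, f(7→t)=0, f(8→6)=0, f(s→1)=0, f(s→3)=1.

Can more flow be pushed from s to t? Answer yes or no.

Yes

Residual path s→1→8→6→7→t has bottleneck 1 > 0.
Pushing 1 along it raises the flow to 2, so the given flow is not maximum.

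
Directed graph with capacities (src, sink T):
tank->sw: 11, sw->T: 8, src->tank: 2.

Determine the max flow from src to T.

2

Augment src->tank->sw->T: bottleneck 2. Total 2.
No augmenting path remains in the residual graph.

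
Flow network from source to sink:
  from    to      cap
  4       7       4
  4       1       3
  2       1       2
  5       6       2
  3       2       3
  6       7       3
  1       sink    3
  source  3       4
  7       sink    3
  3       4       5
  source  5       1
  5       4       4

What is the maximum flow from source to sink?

Augment source->5->6->7->sink: bottleneck 1. Total 1.
Augment source->3->4->7->sink: bottleneck 2. Total 3.
Augment source->3->4->1->sink: bottleneck 2. Total 5.
No augmenting path remains in the residual graph.

5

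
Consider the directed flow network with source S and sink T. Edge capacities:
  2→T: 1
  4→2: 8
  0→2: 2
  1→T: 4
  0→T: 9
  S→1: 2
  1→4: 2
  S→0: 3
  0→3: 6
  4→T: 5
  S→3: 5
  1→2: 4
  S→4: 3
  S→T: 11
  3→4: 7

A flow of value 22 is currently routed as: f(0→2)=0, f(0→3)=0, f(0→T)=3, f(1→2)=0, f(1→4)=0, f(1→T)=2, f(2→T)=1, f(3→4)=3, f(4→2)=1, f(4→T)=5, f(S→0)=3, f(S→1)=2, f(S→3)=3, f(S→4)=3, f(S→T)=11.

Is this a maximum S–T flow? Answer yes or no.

Residual reachable from S: {2, 3, 4, S}; T is not reachable.
Saturated cut: S→0, S→1, S→T, 4→T, 2→T with total capacity 22 = current flow value. Flow is maximum.

Yes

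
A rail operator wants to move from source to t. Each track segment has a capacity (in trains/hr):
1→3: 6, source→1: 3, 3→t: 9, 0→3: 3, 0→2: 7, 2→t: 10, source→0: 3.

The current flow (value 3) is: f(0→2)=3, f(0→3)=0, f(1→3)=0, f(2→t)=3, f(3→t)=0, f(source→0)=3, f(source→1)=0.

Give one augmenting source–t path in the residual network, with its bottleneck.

Residual along source→1→3→t: source→1: 3, 1→3: 6, 3→t: 9.
Bottleneck = min = 3.

source→1→3→t, bottleneck 3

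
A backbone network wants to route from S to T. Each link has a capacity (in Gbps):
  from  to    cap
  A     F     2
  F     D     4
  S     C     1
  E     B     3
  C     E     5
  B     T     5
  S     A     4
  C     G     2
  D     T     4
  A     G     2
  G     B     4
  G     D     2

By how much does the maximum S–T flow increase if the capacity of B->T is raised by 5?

Original max flow = 5.
Edge B->T does not cross the min cut (source side {S}), so extra capacity there cannot help.
New max flow = 5. Increase = 0.

0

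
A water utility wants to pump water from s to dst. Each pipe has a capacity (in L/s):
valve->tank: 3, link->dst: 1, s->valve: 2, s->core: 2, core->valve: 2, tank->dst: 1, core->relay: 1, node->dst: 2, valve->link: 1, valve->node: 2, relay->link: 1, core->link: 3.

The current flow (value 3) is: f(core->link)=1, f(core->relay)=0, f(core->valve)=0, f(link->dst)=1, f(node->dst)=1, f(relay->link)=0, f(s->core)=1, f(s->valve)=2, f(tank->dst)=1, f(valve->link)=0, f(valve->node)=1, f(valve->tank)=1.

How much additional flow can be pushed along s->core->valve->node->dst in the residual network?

Residual capacities along the path: s->core: 1, core->valve: 2, valve->node: 1, node->dst: 1.
Minimum is 1.

1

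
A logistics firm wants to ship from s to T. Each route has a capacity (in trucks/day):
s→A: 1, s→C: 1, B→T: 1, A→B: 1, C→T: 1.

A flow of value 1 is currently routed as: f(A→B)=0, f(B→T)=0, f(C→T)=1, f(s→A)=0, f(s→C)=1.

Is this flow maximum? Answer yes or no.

Residual path s→A→B→T has bottleneck 1 > 0.
Pushing 1 along it raises the flow to 2, so the given flow is not maximum.

No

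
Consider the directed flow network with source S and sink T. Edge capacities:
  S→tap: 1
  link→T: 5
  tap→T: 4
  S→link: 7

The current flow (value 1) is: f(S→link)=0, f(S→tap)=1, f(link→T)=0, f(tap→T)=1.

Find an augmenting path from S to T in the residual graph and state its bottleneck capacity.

Residual along S→link→T: S→link: 7, link→T: 5.
Bottleneck = min = 5.

S→link→T, bottleneck 5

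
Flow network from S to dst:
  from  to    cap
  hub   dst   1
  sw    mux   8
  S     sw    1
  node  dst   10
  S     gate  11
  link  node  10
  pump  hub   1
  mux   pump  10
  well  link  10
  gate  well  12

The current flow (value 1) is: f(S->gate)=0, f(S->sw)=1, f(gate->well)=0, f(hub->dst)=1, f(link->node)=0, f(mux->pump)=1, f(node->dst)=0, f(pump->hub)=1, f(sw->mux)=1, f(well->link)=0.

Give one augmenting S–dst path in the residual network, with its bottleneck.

Residual along S->gate->well->link->node->dst: S->gate: 11, gate->well: 12, well->link: 10, link->node: 10, node->dst: 10.
Bottleneck = min = 10.

S->gate->well->link->node->dst, bottleneck 10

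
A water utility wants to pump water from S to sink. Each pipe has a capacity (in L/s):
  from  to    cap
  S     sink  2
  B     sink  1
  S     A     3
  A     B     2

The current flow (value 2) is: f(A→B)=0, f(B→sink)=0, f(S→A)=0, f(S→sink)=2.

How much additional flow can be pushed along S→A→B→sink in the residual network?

1

Residual capacities along the path: S→A: 3, A→B: 2, B→sink: 1.
Minimum is 1.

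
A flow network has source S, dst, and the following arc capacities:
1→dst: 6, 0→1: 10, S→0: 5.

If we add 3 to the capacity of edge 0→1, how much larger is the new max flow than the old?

0

Original max flow = 5.
Edge 0→1 does not cross the min cut (source side {S}), so extra capacity there cannot help.
New max flow = 5. Increase = 0.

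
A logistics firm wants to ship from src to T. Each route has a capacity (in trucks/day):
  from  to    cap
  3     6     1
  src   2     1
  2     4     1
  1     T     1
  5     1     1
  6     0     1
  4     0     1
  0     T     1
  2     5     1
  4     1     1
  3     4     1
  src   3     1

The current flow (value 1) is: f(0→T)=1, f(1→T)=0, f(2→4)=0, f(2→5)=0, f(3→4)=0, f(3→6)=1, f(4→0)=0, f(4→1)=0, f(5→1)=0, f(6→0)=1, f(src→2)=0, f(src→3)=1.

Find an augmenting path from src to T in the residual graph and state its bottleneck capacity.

src→2→4→1→T, bottleneck 1

Residual along src→2→4→1→T: src→2: 1, 2→4: 1, 4→1: 1, 1→T: 1.
Bottleneck = min = 1.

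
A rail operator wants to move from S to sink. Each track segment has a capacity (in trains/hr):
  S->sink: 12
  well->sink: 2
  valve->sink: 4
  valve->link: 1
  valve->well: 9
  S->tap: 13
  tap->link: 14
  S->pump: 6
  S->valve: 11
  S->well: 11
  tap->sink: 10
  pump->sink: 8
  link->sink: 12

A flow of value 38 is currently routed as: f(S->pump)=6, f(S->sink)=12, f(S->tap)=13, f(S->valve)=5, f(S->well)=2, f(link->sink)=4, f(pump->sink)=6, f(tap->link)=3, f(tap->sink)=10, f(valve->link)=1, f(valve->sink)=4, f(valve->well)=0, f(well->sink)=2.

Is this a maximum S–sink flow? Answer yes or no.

Yes

Residual reachable from S: {S, valve, well}; sink is not reachable.
Saturated cut: S->tap, S->pump, S->sink, valve->link, valve->sink, well->sink with total capacity 38 = current flow value. Flow is maximum.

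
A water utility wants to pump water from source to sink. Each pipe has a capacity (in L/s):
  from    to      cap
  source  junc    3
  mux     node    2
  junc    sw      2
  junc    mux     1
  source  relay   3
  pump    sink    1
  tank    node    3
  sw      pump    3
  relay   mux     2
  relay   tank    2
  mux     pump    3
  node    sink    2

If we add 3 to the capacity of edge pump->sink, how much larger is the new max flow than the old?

3

Original max flow = 3.
After raising cap(pump->sink), augmenting paths through that edge carry 3 more units.
New max flow = 6. Increase = 3.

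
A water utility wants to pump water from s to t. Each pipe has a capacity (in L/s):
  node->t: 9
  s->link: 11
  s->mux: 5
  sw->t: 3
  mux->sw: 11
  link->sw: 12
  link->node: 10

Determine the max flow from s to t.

Augment s->link->node->t: bottleneck 9. Total 9.
Augment s->link->sw->t: bottleneck 2. Total 11.
Augment s->mux->sw->t: bottleneck 1. Total 12.
No augmenting path remains in the residual graph.

12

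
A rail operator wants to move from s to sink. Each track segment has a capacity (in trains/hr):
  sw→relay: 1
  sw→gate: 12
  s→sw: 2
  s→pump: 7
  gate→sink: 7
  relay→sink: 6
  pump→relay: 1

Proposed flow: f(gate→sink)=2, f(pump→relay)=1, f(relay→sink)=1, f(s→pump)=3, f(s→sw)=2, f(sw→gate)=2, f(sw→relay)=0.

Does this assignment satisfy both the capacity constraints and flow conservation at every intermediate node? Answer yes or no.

No

Conservation fails at pump: inflow 3 ≠ outflow 1.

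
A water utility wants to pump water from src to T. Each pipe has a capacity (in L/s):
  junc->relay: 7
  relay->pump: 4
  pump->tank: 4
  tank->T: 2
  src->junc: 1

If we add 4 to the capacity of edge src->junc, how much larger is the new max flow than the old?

Original max flow = 1.
After raising cap(src->junc), augmenting paths through that edge carry 1 more unit.
New max flow = 2. Increase = 1.

1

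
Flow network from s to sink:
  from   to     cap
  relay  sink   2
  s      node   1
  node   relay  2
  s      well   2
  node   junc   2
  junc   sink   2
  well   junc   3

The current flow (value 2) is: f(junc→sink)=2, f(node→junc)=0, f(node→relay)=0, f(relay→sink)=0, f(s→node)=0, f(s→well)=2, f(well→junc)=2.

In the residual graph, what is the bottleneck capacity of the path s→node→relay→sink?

Residual capacities along the path: s→node: 1, node→relay: 2, relay→sink: 2.
Minimum is 1.

1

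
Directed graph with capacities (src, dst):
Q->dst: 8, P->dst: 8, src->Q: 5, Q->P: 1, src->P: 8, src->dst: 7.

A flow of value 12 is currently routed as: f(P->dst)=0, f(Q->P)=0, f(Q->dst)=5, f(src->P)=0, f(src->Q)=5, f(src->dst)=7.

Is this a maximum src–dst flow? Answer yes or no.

Residual path src->P->dst has bottleneck 8 > 0.
Pushing 8 along it raises the flow to 20, so the given flow is not maximum.

No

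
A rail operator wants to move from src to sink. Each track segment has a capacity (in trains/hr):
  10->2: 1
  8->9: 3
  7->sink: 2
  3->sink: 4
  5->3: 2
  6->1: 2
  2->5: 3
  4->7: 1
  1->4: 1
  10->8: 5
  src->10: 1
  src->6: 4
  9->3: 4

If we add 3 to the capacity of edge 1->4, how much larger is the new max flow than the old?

Original max flow = 2.
Even with extra capacity on 1->4, another cut of capacity 2 remains binding.
New max flow = 2. Increase = 0.

0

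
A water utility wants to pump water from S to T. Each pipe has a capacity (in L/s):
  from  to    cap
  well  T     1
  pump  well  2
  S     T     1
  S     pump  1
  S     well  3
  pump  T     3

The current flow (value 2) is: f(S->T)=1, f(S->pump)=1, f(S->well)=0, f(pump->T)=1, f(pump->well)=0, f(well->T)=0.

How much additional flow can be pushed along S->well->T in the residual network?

1

Residual capacities along the path: S->well: 3, well->T: 1.
Minimum is 1.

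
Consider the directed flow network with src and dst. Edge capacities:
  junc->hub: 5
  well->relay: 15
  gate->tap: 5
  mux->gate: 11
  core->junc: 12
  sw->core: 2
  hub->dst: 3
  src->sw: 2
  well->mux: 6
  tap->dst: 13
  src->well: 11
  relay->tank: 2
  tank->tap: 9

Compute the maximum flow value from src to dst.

9

Augment src->well->relay->tank->tap->dst: bottleneck 2. Total 2.
Augment src->well->mux->gate->tap->dst: bottleneck 5. Total 7.
Augment src->sw->core->junc->hub->dst: bottleneck 2. Total 9.
No augmenting path remains in the residual graph.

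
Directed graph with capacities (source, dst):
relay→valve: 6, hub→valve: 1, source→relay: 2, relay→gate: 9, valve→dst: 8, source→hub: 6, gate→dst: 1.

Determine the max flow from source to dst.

Augment source→hub→valve→dst: bottleneck 1. Total 1.
Augment source→relay→valve→dst: bottleneck 2. Total 3.
No augmenting path remains in the residual graph.

3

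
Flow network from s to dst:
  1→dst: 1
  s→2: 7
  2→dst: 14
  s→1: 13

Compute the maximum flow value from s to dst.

Augment s→1→dst: bottleneck 1. Total 1.
Augment s→2→dst: bottleneck 7. Total 8.
No augmenting path remains in the residual graph.

8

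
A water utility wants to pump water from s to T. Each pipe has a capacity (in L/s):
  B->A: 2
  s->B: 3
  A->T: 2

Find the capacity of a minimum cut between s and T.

Max flow = 2 (via 1 augmenting path).
In the residual at optimum, the set reachable from s is {B, s}.
Cut edges: B->A (cap 2). Sum = 2.

2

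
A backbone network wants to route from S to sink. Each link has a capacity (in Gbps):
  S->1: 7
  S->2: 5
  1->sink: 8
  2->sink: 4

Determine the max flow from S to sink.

11

Augment S->1->sink: bottleneck 7. Total 7.
Augment S->2->sink: bottleneck 4. Total 11.
No augmenting path remains in the residual graph.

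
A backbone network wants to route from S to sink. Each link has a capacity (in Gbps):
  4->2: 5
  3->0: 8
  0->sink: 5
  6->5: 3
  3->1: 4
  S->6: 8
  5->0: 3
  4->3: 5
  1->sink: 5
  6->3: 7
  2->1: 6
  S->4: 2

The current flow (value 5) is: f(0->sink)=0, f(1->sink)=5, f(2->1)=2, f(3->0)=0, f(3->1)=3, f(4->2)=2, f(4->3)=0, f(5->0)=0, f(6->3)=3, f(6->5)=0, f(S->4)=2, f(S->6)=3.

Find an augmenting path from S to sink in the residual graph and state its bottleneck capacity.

Residual along S->6->3->0->sink: S->6: 5, 6->3: 4, 3->0: 8, 0->sink: 5.
Bottleneck = min = 4.

S->6->3->0->sink, bottleneck 4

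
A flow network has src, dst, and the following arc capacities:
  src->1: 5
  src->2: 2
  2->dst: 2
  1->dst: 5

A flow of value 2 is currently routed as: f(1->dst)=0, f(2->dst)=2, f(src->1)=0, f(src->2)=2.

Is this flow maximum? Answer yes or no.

No

Residual path src->1->dst has bottleneck 5 > 0.
Pushing 5 along it raises the flow to 7, so the given flow is not maximum.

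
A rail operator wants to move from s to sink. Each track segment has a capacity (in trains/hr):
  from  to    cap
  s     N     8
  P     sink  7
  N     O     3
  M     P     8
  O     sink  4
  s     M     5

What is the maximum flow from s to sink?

8

Augment s->N->O->sink: bottleneck 3. Total 3.
Augment s->M->P->sink: bottleneck 5. Total 8.
No augmenting path remains in the residual graph.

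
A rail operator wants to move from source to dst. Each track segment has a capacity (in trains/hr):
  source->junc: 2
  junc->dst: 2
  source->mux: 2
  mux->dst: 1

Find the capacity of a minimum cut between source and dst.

3

Max flow = 3 (via 2 augmenting paths).
In the residual at optimum, the set reachable from source is {mux, source}.
Cut edges: source->junc (cap 2), mux->dst (cap 1). Sum = 3.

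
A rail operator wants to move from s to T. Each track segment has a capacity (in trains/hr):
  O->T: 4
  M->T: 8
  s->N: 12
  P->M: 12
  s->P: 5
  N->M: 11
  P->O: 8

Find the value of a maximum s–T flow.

12

Augment s->N->M->T: bottleneck 8. Total 8.
Augment s->P->O->T: bottleneck 4. Total 12.
No augmenting path remains in the residual graph.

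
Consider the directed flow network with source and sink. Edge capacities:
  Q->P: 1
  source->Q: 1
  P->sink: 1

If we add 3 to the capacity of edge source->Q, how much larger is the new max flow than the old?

0

Original max flow = 1.
Even with extra capacity on source->Q, another cut of capacity 1 remains binding.
New max flow = 1. Increase = 0.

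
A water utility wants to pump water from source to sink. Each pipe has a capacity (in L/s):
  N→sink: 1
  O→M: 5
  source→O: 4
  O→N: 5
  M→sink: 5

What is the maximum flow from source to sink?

4

Augment source→O→N→sink: bottleneck 1. Total 1.
Augment source→O→M→sink: bottleneck 3. Total 4.
No augmenting path remains in the residual graph.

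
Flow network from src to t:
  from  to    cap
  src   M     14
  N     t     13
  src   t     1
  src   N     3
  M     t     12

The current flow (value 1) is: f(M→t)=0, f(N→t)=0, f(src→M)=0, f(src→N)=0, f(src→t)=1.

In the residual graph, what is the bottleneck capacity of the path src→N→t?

Residual capacities along the path: src→N: 3, N→t: 13.
Minimum is 3.

3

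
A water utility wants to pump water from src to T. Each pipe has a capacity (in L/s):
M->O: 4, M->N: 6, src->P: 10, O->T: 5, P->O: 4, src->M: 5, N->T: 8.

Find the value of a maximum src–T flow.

Augment src->P->O->T: bottleneck 4. Total 4.
Augment src->M->O->T: bottleneck 1. Total 5.
Augment src->M->N->T: bottleneck 4. Total 9.
No augmenting path remains in the residual graph.

9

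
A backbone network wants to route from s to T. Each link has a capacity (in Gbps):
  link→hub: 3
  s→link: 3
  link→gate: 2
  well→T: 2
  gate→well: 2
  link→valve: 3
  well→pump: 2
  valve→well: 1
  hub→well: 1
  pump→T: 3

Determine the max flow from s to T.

Augment s→link→gate→well→T: bottleneck 2. Total 2.
Augment s→link→hub→well→pump→T: bottleneck 1. Total 3.
No augmenting path remains in the residual graph.

3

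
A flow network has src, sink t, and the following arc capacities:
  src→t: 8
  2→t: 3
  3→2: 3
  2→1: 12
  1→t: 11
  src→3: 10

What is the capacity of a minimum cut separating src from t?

11

Max flow = 11 (via 2 augmenting paths).
In the residual at optimum, the set reachable from src is {3, src}.
Cut edges: src→t (cap 8), 3→2 (cap 3). Sum = 11.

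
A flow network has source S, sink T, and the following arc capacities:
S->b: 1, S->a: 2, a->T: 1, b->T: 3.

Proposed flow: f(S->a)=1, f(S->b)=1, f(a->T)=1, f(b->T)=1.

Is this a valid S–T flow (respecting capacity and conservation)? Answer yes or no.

Every edge has 0 ≤ f(e) ≤ cap(e).
At each intermediate node, inflow equals outflow.

Yes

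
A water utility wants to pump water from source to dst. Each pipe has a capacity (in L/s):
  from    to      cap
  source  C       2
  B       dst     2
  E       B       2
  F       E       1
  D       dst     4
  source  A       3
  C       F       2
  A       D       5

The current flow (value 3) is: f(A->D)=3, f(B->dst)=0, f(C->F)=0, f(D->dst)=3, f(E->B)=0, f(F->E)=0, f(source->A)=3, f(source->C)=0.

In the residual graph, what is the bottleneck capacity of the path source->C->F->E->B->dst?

1

Residual capacities along the path: source->C: 2, C->F: 2, F->E: 1, E->B: 2, B->dst: 2.
Minimum is 1.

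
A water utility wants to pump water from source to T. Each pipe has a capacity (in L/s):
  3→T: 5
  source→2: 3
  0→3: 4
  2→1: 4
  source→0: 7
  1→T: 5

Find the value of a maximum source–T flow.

7

Augment source→0→3→T: bottleneck 4. Total 4.
Augment source→2→1→T: bottleneck 3. Total 7.
No augmenting path remains in the residual graph.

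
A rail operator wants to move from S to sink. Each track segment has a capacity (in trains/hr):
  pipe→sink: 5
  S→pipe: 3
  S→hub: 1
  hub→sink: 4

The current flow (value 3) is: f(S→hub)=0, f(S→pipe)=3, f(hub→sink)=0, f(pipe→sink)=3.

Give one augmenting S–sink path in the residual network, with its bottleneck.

Residual along S→hub→sink: S→hub: 1, hub→sink: 4.
Bottleneck = min = 1.

S→hub→sink, bottleneck 1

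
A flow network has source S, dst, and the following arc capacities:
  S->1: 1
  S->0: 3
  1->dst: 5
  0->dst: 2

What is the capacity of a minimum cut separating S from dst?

3

Max flow = 3 (via 2 augmenting paths).
In the residual at optimum, the set reachable from S is {0, S}.
Cut edges: S->1 (cap 1), 0->dst (cap 2). Sum = 3.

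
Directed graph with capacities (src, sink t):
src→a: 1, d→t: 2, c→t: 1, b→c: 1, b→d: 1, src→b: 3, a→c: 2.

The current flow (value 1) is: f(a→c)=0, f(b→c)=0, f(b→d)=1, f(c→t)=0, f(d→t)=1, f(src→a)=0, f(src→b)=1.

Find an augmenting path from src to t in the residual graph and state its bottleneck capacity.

src→b→c→t, bottleneck 1

Residual along src→b→c→t: src→b: 2, b→c: 1, c→t: 1.
Bottleneck = min = 1.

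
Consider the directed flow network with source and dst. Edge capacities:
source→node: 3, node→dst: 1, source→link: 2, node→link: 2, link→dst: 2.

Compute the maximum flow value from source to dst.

Augment source→node→dst: bottleneck 1. Total 1.
Augment source→link→dst: bottleneck 2. Total 3.
No augmenting path remains in the residual graph.

3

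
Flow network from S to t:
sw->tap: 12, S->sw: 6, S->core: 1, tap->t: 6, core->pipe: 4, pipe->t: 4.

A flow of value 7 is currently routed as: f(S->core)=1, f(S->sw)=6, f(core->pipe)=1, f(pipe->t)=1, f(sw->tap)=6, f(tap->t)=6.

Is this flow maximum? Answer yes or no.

Yes

Residual reachable from S: {S}; t is not reachable.
Saturated cut: S->sw, S->core with total capacity 7 = current flow value. Flow is maximum.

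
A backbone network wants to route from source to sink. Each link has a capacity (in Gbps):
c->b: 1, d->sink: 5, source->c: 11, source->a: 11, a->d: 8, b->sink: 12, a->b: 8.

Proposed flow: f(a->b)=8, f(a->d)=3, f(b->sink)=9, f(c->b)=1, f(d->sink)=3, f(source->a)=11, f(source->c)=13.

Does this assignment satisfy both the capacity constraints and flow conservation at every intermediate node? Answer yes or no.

Capacity violated on source->c: flow 13 > capacity 11.

No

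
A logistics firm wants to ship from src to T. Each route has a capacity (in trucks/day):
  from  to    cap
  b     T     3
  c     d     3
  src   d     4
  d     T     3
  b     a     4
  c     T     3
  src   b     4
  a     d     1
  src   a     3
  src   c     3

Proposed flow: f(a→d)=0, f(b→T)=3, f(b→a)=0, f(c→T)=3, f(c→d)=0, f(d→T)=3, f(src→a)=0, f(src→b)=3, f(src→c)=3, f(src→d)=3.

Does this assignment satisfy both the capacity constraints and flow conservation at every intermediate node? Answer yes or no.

Every edge has 0 ≤ f(e) ≤ cap(e).
At each intermediate node, inflow equals outflow.

Yes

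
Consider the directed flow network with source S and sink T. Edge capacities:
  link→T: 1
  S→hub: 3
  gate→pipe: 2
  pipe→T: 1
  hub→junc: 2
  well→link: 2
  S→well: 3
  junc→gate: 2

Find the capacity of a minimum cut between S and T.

Max flow = 2 (via 2 augmenting paths).
In the residual at optimum, the set reachable from S is {S, gate, hub, junc, link, pipe, well}.
Cut edges: link→T (cap 1), pipe→T (cap 1). Sum = 2.

2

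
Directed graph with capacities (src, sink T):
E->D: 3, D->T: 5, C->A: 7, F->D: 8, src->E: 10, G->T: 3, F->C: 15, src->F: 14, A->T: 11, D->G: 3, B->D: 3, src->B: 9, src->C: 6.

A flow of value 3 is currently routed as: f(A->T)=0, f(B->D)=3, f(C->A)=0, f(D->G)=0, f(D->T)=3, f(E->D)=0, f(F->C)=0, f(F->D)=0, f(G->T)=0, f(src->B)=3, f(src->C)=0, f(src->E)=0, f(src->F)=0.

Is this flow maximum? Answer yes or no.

Residual path src->E->D->T has bottleneck 2 > 0.
Pushing 2 along it raises the flow to 5, so the given flow is not maximum.

No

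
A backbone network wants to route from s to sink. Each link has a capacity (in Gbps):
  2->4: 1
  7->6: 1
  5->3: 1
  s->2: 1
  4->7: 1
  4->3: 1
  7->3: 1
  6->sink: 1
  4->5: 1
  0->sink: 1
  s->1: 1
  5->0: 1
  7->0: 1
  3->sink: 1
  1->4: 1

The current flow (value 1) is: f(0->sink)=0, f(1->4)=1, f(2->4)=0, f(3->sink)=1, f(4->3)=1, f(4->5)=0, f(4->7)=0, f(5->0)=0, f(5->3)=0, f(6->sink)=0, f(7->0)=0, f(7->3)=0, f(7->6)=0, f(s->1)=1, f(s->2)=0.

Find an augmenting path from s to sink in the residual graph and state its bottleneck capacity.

Residual along s->2->4->7->0->sink: s->2: 1, 2->4: 1, 4->7: 1, 7->0: 1, 0->sink: 1.
Bottleneck = min = 1.

s->2->4->7->0->sink, bottleneck 1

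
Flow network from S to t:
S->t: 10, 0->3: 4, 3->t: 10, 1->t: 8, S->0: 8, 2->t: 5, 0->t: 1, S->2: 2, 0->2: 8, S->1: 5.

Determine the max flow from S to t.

Augment S->t: bottleneck 10. Total 10.
Augment S->0->t: bottleneck 1. Total 11.
Augment S->1->t: bottleneck 5. Total 16.
Augment S->2->t: bottleneck 2. Total 18.
Augment S->0->2->t: bottleneck 3. Total 21.
Augment S->0->3->t: bottleneck 4. Total 25.
No augmenting path remains in the residual graph.

25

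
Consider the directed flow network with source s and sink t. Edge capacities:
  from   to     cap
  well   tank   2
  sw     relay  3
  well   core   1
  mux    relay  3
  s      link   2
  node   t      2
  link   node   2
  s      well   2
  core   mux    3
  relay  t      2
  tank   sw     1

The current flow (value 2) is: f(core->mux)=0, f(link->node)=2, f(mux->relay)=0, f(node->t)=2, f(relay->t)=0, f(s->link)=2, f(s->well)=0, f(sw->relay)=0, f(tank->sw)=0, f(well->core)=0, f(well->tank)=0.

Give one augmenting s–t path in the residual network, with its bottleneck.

Residual along s->well->core->mux->relay->t: s->well: 2, well->core: 1, core->mux: 3, mux->relay: 3, relay->t: 2.
Bottleneck = min = 1.

s->well->core->mux->relay->t, bottleneck 1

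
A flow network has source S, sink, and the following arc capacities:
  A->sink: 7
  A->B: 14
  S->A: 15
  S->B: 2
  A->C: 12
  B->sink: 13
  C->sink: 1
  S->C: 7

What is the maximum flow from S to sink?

Augment S->A->sink: bottleneck 7. Total 7.
Augment S->B->sink: bottleneck 2. Total 9.
Augment S->C->sink: bottleneck 1. Total 10.
Augment S->A->B->sink: bottleneck 8. Total 18.
No augmenting path remains in the residual graph.

18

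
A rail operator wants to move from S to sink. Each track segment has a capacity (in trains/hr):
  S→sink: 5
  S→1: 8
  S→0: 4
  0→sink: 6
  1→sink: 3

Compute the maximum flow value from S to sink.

Augment S→sink: bottleneck 5. Total 5.
Augment S→0→sink: bottleneck 4. Total 9.
Augment S→1→sink: bottleneck 3. Total 12.
No augmenting path remains in the residual graph.

12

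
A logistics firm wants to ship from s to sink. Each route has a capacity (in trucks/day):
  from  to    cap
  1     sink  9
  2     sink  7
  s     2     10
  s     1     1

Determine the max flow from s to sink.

8

Augment s->2->sink: bottleneck 7. Total 7.
Augment s->1->sink: bottleneck 1. Total 8.
No augmenting path remains in the residual graph.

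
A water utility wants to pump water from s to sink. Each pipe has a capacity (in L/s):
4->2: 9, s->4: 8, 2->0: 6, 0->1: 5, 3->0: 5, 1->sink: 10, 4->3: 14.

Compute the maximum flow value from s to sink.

5

Augment s->4->3->0->1->sink: bottleneck 5. Total 5.
No augmenting path remains in the residual graph.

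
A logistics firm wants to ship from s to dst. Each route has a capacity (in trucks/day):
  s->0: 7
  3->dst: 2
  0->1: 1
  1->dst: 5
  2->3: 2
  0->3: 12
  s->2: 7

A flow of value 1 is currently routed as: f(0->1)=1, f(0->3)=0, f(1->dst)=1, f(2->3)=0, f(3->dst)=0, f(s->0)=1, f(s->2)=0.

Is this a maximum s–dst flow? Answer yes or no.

No

Residual path s->0->3->dst has bottleneck 2 > 0.
Pushing 2 along it raises the flow to 3, so the given flow is not maximum.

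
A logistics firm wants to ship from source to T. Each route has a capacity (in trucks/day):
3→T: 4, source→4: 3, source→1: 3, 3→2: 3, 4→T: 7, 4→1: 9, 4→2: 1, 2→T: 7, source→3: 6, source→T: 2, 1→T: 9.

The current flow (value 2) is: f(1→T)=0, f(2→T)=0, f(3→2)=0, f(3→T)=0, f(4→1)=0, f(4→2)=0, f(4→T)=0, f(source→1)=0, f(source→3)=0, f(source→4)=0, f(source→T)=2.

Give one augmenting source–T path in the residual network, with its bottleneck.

Residual along source→4→T: source→4: 3, 4→T: 7.
Bottleneck = min = 3.

source→4→T, bottleneck 3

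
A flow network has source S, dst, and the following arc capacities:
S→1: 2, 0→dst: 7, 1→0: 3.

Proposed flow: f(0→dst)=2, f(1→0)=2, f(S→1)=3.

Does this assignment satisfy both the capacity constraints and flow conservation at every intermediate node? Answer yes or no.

Capacity violated on S→1: flow 3 > capacity 2.

No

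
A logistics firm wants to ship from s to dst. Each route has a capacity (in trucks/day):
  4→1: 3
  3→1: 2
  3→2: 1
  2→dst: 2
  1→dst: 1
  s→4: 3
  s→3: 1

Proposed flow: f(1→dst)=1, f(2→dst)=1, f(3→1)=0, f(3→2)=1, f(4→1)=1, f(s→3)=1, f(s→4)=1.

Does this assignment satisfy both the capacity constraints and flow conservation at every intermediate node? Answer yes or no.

Every edge has 0 ≤ f(e) ≤ cap(e).
At each intermediate node, inflow equals outflow.

Yes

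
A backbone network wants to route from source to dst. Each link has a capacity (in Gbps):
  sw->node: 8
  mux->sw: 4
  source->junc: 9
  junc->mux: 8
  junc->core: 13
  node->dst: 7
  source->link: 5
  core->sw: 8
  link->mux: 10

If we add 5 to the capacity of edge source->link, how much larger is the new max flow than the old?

0

Original max flow = 7.
Edge source->link does not cross the min cut (source side {core, junc, link, mux, node, source, sw}), so extra capacity there cannot help.
New max flow = 7. Increase = 0.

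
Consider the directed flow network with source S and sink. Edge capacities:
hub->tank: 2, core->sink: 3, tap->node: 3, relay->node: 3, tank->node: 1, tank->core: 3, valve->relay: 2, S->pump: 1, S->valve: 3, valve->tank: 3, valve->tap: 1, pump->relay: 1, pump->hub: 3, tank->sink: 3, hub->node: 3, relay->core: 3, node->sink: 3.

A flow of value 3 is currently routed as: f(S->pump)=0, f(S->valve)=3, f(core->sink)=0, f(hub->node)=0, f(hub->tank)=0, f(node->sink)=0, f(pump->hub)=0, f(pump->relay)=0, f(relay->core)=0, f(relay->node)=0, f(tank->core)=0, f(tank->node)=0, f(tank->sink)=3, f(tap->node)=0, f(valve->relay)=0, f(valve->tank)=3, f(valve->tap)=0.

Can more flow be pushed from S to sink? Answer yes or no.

Residual path S->pump->hub->node->sink has bottleneck 1 > 0.
Pushing 1 along it raises the flow to 4, so the given flow is not maximum.

Yes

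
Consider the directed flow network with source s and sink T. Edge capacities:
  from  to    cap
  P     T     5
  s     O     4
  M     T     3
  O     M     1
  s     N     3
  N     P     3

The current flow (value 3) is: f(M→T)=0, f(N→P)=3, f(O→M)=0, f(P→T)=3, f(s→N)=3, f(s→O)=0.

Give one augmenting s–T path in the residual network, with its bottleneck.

s→O→M→T, bottleneck 1

Residual along s→O→M→T: s→O: 4, O→M: 1, M→T: 3.
Bottleneck = min = 1.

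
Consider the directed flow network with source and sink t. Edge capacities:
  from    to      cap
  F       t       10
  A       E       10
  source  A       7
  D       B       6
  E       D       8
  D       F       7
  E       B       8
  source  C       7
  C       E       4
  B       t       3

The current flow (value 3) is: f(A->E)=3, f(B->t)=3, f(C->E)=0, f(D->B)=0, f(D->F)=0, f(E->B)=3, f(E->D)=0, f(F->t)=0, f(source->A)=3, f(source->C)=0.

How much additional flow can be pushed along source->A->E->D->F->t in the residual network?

4

Residual capacities along the path: source->A: 4, A->E: 7, E->D: 8, D->F: 7, F->t: 10.
Minimum is 4.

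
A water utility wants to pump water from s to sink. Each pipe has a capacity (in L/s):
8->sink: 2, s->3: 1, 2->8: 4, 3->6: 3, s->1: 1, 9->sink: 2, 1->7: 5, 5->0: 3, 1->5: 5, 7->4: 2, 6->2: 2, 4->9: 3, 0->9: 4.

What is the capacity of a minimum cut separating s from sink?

2

Max flow = 2 (via 2 augmenting paths).
In the residual at optimum, the set reachable from s is {s}.
Cut edges: s->3 (cap 1), s->1 (cap 1). Sum = 2.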